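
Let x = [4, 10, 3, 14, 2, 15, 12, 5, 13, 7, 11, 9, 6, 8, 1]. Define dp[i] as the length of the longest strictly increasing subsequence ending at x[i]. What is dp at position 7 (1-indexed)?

3

dp[i] = 1 + max{dp[j] : j<i, x[j]<x[i]} (or 1 if no such j):
i:      1  2  3  4  5  6  7  8  9 10 11 12 13 14 15
x[i]:   4 10  3 14  2 15 12  5 13  7 11  9  6  8  1
dp:     1  2  1  3  1  4  3  2  4  3  4  4  3  4  1
At index 7 the value is 3.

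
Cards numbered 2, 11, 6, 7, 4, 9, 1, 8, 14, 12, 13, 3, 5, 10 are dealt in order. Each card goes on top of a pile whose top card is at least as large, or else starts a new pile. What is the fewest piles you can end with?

The minimum number of non-increasing subsequences covering a sequence equals the length of its longest strictly increasing subsequence.
LIS length is 6 (e.g. 2, 6, 7, 9, 12, 13), so 6 piles are needed.

6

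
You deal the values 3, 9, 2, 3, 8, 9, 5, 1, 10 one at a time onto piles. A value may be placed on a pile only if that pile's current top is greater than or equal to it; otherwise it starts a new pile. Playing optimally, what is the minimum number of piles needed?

5

Place each on the leftmost legal pile:
3 → new pile 1 (tops now [3])
9 → new pile 2 (tops now [3, 9])
2 → pile 1 (tops now [2, 9])
3 → pile 2 (tops now [2, 3])
8 → new pile 3 (tops now [2, 3, 8])
9 → new pile 4 (tops now [2, 3, 8, 9])
5 → pile 3 (tops now [2, 3, 5, 9])
1 → pile 1 (tops now [1, 3, 5, 9])
10 → new pile 5 (tops now [1, 3, 5, 9, 10])
Five piles.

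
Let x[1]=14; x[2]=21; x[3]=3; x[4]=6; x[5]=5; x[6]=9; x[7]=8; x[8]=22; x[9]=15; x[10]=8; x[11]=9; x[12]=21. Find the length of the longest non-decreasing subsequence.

6

Let dp[i] be the length of the longest such subsequence ending at index i:
i:      1  2  3  4  5  6  7  8  9 10 11 12
x[i]:  14 21  3  6  5  9  8 22 15  8  9 21
dp:     1  2  1  2  2  3  3  4  4  4  5  6
Maximum dp value is 6.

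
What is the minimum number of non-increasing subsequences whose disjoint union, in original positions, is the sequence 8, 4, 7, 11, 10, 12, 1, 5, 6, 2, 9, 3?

4

Place each on the leftmost legal pile:
8 → new pile 1 (tops now [8])
4 → pile 1 (tops now [4])
7 → new pile 2 (tops now [4, 7])
11 → new pile 3 (tops now [4, 7, 11])
10 → pile 3 (tops now [4, 7, 10])
12 → new pile 4 (tops now [4, 7, 10, 12])
1 → pile 1 (tops now [1, 7, 10, 12])
5 → pile 2 (tops now [1, 5, 10, 12])
6 → pile 3 (tops now [1, 5, 6, 12])
2 → pile 2 (tops now [1, 2, 6, 12])
9 → pile 4 (tops now [1, 2, 6, 9])
3 → pile 3 (tops now [1, 2, 3, 9])
Four piles.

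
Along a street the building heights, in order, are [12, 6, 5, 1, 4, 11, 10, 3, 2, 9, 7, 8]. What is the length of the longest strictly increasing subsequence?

Track the smallest tail for each achievable length (strict):
12 → extends → [12]
6 → replaces 12 → [6]
5 → replaces 6 → [5]
1 → replaces 5 → [1]
4 → extends → [1, 4]
11 → extends → [1, 4, 11]
10 → replaces 11 → [1, 4, 10]
3 → replaces 4 → [1, 3, 10]
2 → replaces 3 → [1, 2, 10]
9 → replaces 10 → [1, 2, 9]
7 → replaces 9 → [1, 2, 7]
8 → extends → [1, 2, 7, 8]
Four tails, so the longest strictly increasing subsequence has length 4 (e.g. 1, 4, 7, 8).

4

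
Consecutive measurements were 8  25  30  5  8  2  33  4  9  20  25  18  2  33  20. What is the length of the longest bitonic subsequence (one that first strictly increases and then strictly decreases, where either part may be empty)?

inc[i] = longest strictly increasing subsequence ending at i; dec[i] = longest strictly decreasing subsequence starting at i:
i:      1  2  3  4  5  6  7  8  9 10 11 12 13 14 15
a[i]:   8 25 30  5  8  2 33  4  9 20 25 18  2 33 20
inc:    1  2  3  1  2  1  4  2  3  4  5  4  1  6  5
dec:    4  4  4  3  3  1  4  2  2  3  3  2  1  2  1
Best peak at i=7 (value 33): inc=4, dec=4, length 4+4−1 = 7.

7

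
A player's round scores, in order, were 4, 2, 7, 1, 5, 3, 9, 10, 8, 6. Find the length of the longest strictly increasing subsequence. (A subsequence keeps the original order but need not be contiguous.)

4

Let dp[i] be the length of the longest such subsequence ending at index i:
i:      1  2  3  4  5  6  7  8  9 10
a[i]:   4  2  7  1  5  3  9 10  8  6
dp:     1  1  2  1  2  2  3  4  3  3
Maximum dp value is 4.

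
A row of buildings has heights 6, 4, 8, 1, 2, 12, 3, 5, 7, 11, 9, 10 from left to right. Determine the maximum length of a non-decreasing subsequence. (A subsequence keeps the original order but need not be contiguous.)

7

Track the smallest tail for each achievable length (allowing ties):
6 → extends → [6]
4 → replaces 6 → [4]
8 → extends → [4, 8]
1 → replaces 4 → [1, 8]
2 → replaces 8 → [1, 2]
12 → extends → [1, 2, 12]
3 → replaces 12 → [1, 2, 3]
5 → extends → [1, 2, 3, 5]
7 → extends → [1, 2, 3, 5, 7]
11 → extends → [1, 2, 3, 5, 7, 11]
9 → replaces 11 → [1, 2, 3, 5, 7, 9]
10 → extends → [1, 2, 3, 5, 7, 9, 10]
Seven tails, so the longest non-decreasing subsequence has length 7 (e.g. 1, 2, 3, 5, 7, 9, 10).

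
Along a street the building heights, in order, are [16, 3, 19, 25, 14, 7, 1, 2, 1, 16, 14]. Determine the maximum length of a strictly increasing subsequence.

3

Let dp[i] be the length of the longest such subsequence ending at index i:
i:      1  2  3  4  5  6  7  8  9 10 11
a[i]:  16  3 19 25 14  7  1  2  1 16 14
dp:     1  1  2  3  2  2  1  2  1  3  3
Maximum dp value is 3.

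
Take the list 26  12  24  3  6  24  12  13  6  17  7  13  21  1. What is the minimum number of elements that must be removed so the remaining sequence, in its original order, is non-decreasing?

8

Fewest deletions = n − (longest non-decreasing subsequence).
Patience tails:
26 → extends → [26]
12 → replaces 26 → [12]
24 → extends → [12, 24]
3 → replaces 12 → [3, 24]
6 → replaces 24 → [3, 6]
24 → extends → [3, 6, 24]
12 → replaces 24 → [3, 6, 12]
13 → extends → [3, 6, 12, 13]
6 → replaces 12 → [3, 6, 6, 13]
17 → extends → [3, 6, 6, 13, 17]
7 → replaces 13 → [3, 6, 6, 7, 17]
13 → replaces 17 → [3, 6, 6, 7, 13]
21 → extends → [3, 6, 6, 7, 13, 21]
1 → replaces 3 → [1, 6, 6, 7, 13, 21]
Longest non-decreasing subsequence has length 6, so deletions = 14 − 6 = 8.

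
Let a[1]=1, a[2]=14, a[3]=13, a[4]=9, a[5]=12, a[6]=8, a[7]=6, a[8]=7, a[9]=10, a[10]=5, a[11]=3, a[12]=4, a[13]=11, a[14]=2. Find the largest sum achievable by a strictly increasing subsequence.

Let S[i] be the best sum of a strictly increasing subsequence ending at i:
i:      1  2  3  4  5  6  7  8  9 10 11 12 13 14
a[i]:   1 14 13  9 12  8  6  7 10  5  3  4 11  2
S:      1 15 14 10 22  9  7 14 24  6  4  8 35  3
Maximum is 35 (e.g. 1 + 6 + 7 + 10 + 11).

35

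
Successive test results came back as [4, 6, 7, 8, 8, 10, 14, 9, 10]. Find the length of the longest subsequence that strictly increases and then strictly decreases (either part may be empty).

7

inc[i] = longest strictly increasing subsequence ending at i; dec[i] = longest strictly decreasing subsequence starting at i:
i:      1  2  3  4  5  6  7  8  9
a[i]:   4  6  7  8  8 10 14  9 10
inc:    1  2  3  4  4  5  6  5  6
dec:    1  1  1  1  1  2  2  1  1
Best peak at i=7 (value 14): inc=6, dec=2, length 6+2−1 = 7.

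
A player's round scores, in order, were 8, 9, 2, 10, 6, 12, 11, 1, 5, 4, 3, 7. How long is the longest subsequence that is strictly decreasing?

5

Negate each value so 'decreasing' becomes 'increasing', then run patience tails on the negated sequence:
-8 → extends → [-8]
-9 → replaces -8 → [-9]
-2 → extends → [-9, -2]
-10 → replaces -9 → [-10, -2]
-6 → replaces -2 → [-10, -6]
-12 → replaces -10 → [-12, -6]
-11 → replaces -6 → [-12, -11]
-1 → extends → [-12, -11, -1]
-5 → replaces -1 → [-12, -11, -5]
-4 → extends → [-12, -11, -5, -4]
-3 → extends → [-12, -11, -5, -4, -3]
-7 → replaces -5 → [-12, -11, -7, -4, -3]
Five tails, so the longest strictly decreasing subsequence of the original has length 5.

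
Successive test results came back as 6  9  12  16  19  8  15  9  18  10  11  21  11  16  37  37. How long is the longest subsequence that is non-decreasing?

9

Track the smallest tail for each achievable length (allowing ties):
6 → extends → [6]
9 → extends → [6, 9]
12 → extends → [6, 9, 12]
16 → extends → [6, 9, 12, 16]
19 → extends → [6, 9, 12, 16, 19]
8 → replaces 9 → [6, 8, 12, 16, 19]
15 → replaces 16 → [6, 8, 12, 15, 19]
9 → replaces 12 → [6, 8, 9, 15, 19]
18 → replaces 19 → [6, 8, 9, 15, 18]
10 → replaces 15 → [6, 8, 9, 10, 18]
11 → replaces 18 → [6, 8, 9, 10, 11]
21 → extends → [6, 8, 9, 10, 11, 21]
11 → replaces 21 → [6, 8, 9, 10, 11, 11]
16 → extends → [6, 8, 9, 10, 11, 11, 16]
37 → extends → [6, 8, 9, 10, 11, 11, 16, 37]
37 → extends → [6, 8, 9, 10, 11, 11, 16, 37, 37]
Nine tails, so the longest non-decreasing subsequence has length 9 (e.g. 6, 9, 9, 10, 11, 11, 16, 37, 37).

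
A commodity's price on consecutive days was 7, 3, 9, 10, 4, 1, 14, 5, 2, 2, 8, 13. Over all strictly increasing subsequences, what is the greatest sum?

Let S[i] be the best sum of a strictly increasing subsequence ending at i:
i:      1  2  3  4  5  6  7  8  9 10 11 12
a[i]:   7  3  9 10  4  1 14  5  2  2  8 13
S:      7  3 16 26  7  1 40 12  3  3 20 39
Maximum is 40 (e.g. 7 + 9 + 10 + 14).

40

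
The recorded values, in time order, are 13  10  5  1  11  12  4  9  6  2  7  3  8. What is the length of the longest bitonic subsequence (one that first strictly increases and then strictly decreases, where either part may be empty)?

6

inc[i] = longest strictly increasing subsequence ending at i; dec[i] = longest strictly decreasing subsequence starting at i:
i:      1  2  3  4  5  6  7  8  9 10 11 12 13
a[i]:  13 10  5  1 11 12  4  9  6  2  7  3  8
inc:    1  1  1  1  2  3  2  3  3  2  4  3  5
dec:    5  4  3  1  4  4  2  3  2  1  2  1  1
Best peak at i=6 (value 12): inc=3, dec=4, length 3+4−1 = 6.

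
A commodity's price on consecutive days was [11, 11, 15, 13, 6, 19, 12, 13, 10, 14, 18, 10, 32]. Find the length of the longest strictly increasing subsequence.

Let dp[i] be the length of the longest such subsequence ending at index i:
i:      1  2  3  4  5  6  7  8  9 10 11 12 13
a[i]:  11 11 15 13  6 19 12 13 10 14 18 10 32
dp:     1  1  2  2  1  3  2  3  2  4  5  2  6
Maximum dp value is 6.

6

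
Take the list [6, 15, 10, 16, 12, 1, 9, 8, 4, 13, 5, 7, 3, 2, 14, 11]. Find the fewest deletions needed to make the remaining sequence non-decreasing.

11

Fewest deletions = n − (longest non-decreasing subsequence).
i:      1  2  3  4  5  6  7  8  9 10 11 12 13 14 15 16
a[i]:   6 15 10 16 12  1  9  8  4 13  5  7  3  2 14 11
dp:     1  2  2  3  3  1  2  2  2  4  3  4  2  2  5  5
max dp = 5, so deletions = 16 − 5 = 11.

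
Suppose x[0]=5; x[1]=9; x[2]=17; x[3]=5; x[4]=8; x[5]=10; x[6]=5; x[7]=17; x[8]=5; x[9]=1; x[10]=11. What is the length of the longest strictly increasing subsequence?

4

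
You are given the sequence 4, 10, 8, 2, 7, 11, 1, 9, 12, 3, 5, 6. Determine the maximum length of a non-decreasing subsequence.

4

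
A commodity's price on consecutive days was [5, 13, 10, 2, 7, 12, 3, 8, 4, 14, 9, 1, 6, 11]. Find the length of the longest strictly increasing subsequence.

5

Let dp[i] be the length of the longest such subsequence ending at index i:
i:      1  2  3  4  5  6  7  8  9 10 11 12 13 14
a[i]:   5 13 10  2  7 12  3  8  4 14  9  1  6 11
dp:     1  2  2  1  2  3  2  3  3  4  4  1  4  5
Maximum dp value is 5.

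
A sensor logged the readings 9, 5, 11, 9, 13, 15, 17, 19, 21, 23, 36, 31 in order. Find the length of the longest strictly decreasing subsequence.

Let dp[i] be the longest strictly decreasing subsequence ending at i:
i:      1  2  3  4  5  6  7  8  9 10 11 12
a[i]:   9  5 11  9 13 15 17 19 21 23 36 31
dp:     1  2  1  2  1  1  1  1  1  1  1  2
Maximum is 2.

2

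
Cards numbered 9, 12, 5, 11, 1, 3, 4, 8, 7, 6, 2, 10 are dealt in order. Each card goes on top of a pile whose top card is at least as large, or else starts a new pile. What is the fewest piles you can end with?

Place each on the leftmost legal pile:
9 → new pile 1 (tops now [9])
12 → new pile 2 (tops now [9, 12])
5 → pile 1 (tops now [5, 12])
11 → pile 2 (tops now [5, 11])
1 → pile 1 (tops now [1, 11])
3 → pile 2 (tops now [1, 3])
4 → new pile 3 (tops now [1, 3, 4])
8 → new pile 4 (tops now [1, 3, 4, 8])
7 → pile 4 (tops now [1, 3, 4, 7])
6 → pile 4 (tops now [1, 3, 4, 6])
2 → pile 2 (tops now [1, 2, 4, 6])
10 → new pile 5 (tops now [1, 2, 4, 6, 10])
Five piles.

5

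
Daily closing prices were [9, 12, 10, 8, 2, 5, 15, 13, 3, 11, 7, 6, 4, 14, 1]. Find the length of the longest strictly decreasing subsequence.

Let dp[i] be the longest strictly decreasing subsequence ending at i:
i:      1  2  3  4  5  6  7  8  9 10 11 12 13 14 15
a[i]:   9 12 10  8  2  5 15 13  3 11  7  6  4 14  1
dp:     1  1  2  3  4  4  1  2  5  3  4  5  6  2  7
Maximum is 7.

7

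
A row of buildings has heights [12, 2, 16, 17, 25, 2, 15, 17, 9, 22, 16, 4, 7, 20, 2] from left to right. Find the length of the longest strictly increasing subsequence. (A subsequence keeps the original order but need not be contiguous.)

4

Track the smallest tail for each achievable length (strict):
12 → extends → [12]
2 → replaces 12 → [2]
16 → extends → [2, 16]
17 → extends → [2, 16, 17]
25 → extends → [2, 16, 17, 25]
2 → already a tail → [2, 16, 17, 25]
15 → replaces 16 → [2, 15, 17, 25]
17 → already a tail → [2, 15, 17, 25]
9 → replaces 15 → [2, 9, 17, 25]
22 → replaces 25 → [2, 9, 17, 22]
16 → replaces 17 → [2, 9, 16, 22]
4 → replaces 9 → [2, 4, 16, 22]
7 → replaces 16 → [2, 4, 7, 22]
20 → replaces 22 → [2, 4, 7, 20]
2 → already a tail → [2, 4, 7, 20]
Four tails, so the longest strictly increasing subsequence has length 4 (e.g. 12, 16, 17, 25).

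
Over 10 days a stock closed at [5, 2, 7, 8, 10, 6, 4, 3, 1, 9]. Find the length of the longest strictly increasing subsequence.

4

Track the smallest tail for each achievable length (strict):
5 → extends → [5]
2 → replaces 5 → [2]
7 → extends → [2, 7]
8 → extends → [2, 7, 8]
10 → extends → [2, 7, 8, 10]
6 → replaces 7 → [2, 6, 8, 10]
4 → replaces 6 → [2, 4, 8, 10]
3 → replaces 4 → [2, 3, 8, 10]
1 → replaces 2 → [1, 3, 8, 10]
9 → replaces 10 → [1, 3, 8, 9]
Four tails, so the longest strictly increasing subsequence has length 4 (e.g. 5, 7, 8, 10).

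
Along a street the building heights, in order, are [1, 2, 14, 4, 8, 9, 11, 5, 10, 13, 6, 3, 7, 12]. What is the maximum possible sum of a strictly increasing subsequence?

Let S[i] be the best sum of a strictly increasing subsequence ending at i:
i:      1  2  3  4  5  6  7  8  9 10 11 12 13 14
a[i]:   1  2 14  4  8  9 11  5 10 13  6  3  7 12
S:      1  3 17  7 15 24 35 12 34 48 18  6 25 47
Maximum is 48 (e.g. 1 + 2 + 4 + 8 + 9 + 11 + 13).

48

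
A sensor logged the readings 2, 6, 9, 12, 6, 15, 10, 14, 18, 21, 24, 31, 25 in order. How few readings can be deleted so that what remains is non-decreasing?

4

Fewest deletions = n − (longest non-decreasing subsequence).
i:      1  2  3  4  5  6  7  8  9 10 11 12 13
a[i]:   2  6  9 12  6 15 10 14 18 21 24 31 25
dp:     1  2  3  4  3  5  4  5  6  7  8  9  9
max dp = 9, so deletions = 13 − 9 = 4.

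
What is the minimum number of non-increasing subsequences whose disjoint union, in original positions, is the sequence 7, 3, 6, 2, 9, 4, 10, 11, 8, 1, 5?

Place each on the leftmost legal pile:
7 → new pile 1 (tops now [7])
3 → pile 1 (tops now [3])
6 → new pile 2 (tops now [3, 6])
2 → pile 1 (tops now [2, 6])
9 → new pile 3 (tops now [2, 6, 9])
4 → pile 2 (tops now [2, 4, 9])
10 → new pile 4 (tops now [2, 4, 9, 10])
11 → new pile 5 (tops now [2, 4, 9, 10, 11])
8 → pile 3 (tops now [2, 4, 8, 10, 11])
1 → pile 1 (tops now [1, 4, 8, 10, 11])
5 → pile 3 (tops now [1, 4, 5, 10, 11])
Five piles.

5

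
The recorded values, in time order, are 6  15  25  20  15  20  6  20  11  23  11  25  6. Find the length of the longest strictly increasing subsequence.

Track the smallest tail for each achievable length (strict):
6 → extends → [6]
15 → extends → [6, 15]
25 → extends → [6, 15, 25]
20 → replaces 25 → [6, 15, 20]
15 → already a tail → [6, 15, 20]
20 → already a tail → [6, 15, 20]
6 → already a tail → [6, 15, 20]
20 → already a tail → [6, 15, 20]
11 → replaces 15 → [6, 11, 20]
23 → extends → [6, 11, 20, 23]
11 → already a tail → [6, 11, 20, 23]
25 → extends → [6, 11, 20, 23, 25]
6 → already a tail → [6, 11, 20, 23, 25]
Five tails, so the longest strictly increasing subsequence has length 5 (e.g. 6, 15, 20, 23, 25).

5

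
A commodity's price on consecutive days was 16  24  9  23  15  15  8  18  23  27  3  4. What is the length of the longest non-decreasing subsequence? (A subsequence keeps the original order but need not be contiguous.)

6

Track the smallest tail for each achievable length (allowing ties):
16 → extends → [16]
24 → extends → [16, 24]
9 → replaces 16 → [9, 24]
23 → replaces 24 → [9, 23]
15 → replaces 23 → [9, 15]
15 → extends → [9, 15, 15]
8 → replaces 9 → [8, 15, 15]
18 → extends → [8, 15, 15, 18]
23 → extends → [8, 15, 15, 18, 23]
27 → extends → [8, 15, 15, 18, 23, 27]
3 → replaces 8 → [3, 15, 15, 18, 23, 27]
4 → replaces 15 → [3, 4, 15, 18, 23, 27]
Six tails, so the longest non-decreasing subsequence has length 6 (e.g. 9, 15, 15, 18, 23, 27).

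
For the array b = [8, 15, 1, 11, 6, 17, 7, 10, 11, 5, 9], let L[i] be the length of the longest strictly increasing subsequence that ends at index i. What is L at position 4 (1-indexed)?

2

dp[i] = 1 + max{dp[j] : j<i, b[j]<b[i]} (or 1 if no such j):
i:      1  2  3  4  5  6  7  8  9 10 11
b[i]:   8 15  1 11  6 17  7 10 11  5  9
dp:     1  2  1  2  2  3  3  4  5  2  4
At index 4 the value is 2.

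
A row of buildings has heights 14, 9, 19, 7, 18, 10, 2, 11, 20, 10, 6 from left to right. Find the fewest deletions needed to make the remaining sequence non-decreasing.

Fewest deletions = n − (longest non-decreasing subsequence).
i:      1  2  3  4  5  6  7  8  9 10 11
a[i]:  14  9 19  7 18 10  2 11 20 10  6
dp:     1  1  2  1  2  2  1  3  4  3  2
max dp = 4, so deletions = 11 − 4 = 7.

7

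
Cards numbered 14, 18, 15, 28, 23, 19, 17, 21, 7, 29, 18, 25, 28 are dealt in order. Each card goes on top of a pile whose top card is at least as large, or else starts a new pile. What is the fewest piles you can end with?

Place each on the leftmost legal pile:
14 → new pile 1 (tops now [14])
18 → new pile 2 (tops now [14, 18])
15 → pile 2 (tops now [14, 15])
28 → new pile 3 (tops now [14, 15, 28])
23 → pile 3 (tops now [14, 15, 23])
19 → pile 3 (tops now [14, 15, 19])
17 → pile 3 (tops now [14, 15, 17])
21 → new pile 4 (tops now [14, 15, 17, 21])
7 → pile 1 (tops now [7, 15, 17, 21])
29 → new pile 5 (tops now [7, 15, 17, 21, 29])
18 → pile 4 (tops now [7, 15, 17, 18, 29])
25 → pile 5 (tops now [7, 15, 17, 18, 25])
28 → new pile 6 (tops now [7, 15, 17, 18, 25, 28])
Six piles.

6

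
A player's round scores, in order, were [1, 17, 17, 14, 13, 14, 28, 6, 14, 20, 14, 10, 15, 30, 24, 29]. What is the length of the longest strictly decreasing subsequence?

Negate each value so 'decreasing' becomes 'increasing', then run patience tails on the negated sequence:
-1 → extends → [-1]
-17 → replaces -1 → [-17]
-17 → already a tail → [-17]
-14 → extends → [-17, -14]
-13 → extends → [-17, -14, -13]
-14 → already a tail → [-17, -14, -13]
-28 → replaces -17 → [-28, -14, -13]
-6 → extends → [-28, -14, -13, -6]
-14 → already a tail → [-28, -14, -13, -6]
-20 → replaces -14 → [-28, -20, -13, -6]
-14 → replaces -13 → [-28, -20, -14, -6]
-10 → replaces -6 → [-28, -20, -14, -10]
-15 → replaces -14 → [-28, -20, -15, -10]
-30 → replaces -28 → [-30, -20, -15, -10]
-24 → replaces -20 → [-30, -24, -15, -10]
-29 → replaces -24 → [-30, -29, -15, -10]
Four tails, so the longest strictly decreasing subsequence of the original has length 4.

4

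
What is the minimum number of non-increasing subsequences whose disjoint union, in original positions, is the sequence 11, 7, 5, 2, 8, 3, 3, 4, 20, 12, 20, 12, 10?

5

Place each on the leftmost legal pile:
11 → new pile 1 (tops now [11])
7 → pile 1 (tops now [7])
5 → pile 1 (tops now [5])
2 → pile 1 (tops now [2])
8 → new pile 2 (tops now [2, 8])
3 → pile 2 (tops now [2, 3])
3 → pile 2 (tops now [2, 3])
4 → new pile 3 (tops now [2, 3, 4])
20 → new pile 4 (tops now [2, 3, 4, 20])
12 → pile 4 (tops now [2, 3, 4, 12])
20 → new pile 5 (tops now [2, 3, 4, 12, 20])
12 → pile 4 (tops now [2, 3, 4, 12, 20])
10 → pile 4 (tops now [2, 3, 4, 10, 20])
Five piles.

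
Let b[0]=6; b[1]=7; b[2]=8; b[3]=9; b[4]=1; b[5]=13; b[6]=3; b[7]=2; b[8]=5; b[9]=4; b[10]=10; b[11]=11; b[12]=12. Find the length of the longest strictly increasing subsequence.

7

Track the smallest tail for each achievable length (strict):
6 → extends → [6]
7 → extends → [6, 7]
8 → extends → [6, 7, 8]
9 → extends → [6, 7, 8, 9]
1 → replaces 6 → [1, 7, 8, 9]
13 → extends → [1, 7, 8, 9, 13]
3 → replaces 7 → [1, 3, 8, 9, 13]
2 → replaces 3 → [1, 2, 8, 9, 13]
5 → replaces 8 → [1, 2, 5, 9, 13]
4 → replaces 5 → [1, 2, 4, 9, 13]
10 → replaces 13 → [1, 2, 4, 9, 10]
11 → extends → [1, 2, 4, 9, 10, 11]
12 → extends → [1, 2, 4, 9, 10, 11, 12]
Seven tails, so the longest strictly increasing subsequence has length 7 (e.g. 6, 7, 8, 9, 10, 11, 12).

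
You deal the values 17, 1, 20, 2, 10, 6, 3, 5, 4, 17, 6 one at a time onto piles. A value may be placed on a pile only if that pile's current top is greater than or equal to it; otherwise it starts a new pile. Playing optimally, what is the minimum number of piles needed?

Place each on the leftmost legal pile:
17 → new pile 1 (tops now [17])
1 → pile 1 (tops now [1])
20 → new pile 2 (tops now [1, 20])
2 → pile 2 (tops now [1, 2])
10 → new pile 3 (tops now [1, 2, 10])
6 → pile 3 (tops now [1, 2, 6])
3 → pile 3 (tops now [1, 2, 3])
5 → new pile 4 (tops now [1, 2, 3, 5])
4 → pile 4 (tops now [1, 2, 3, 4])
17 → new pile 5 (tops now [1, 2, 3, 4, 17])
6 → pile 5 (tops now [1, 2, 3, 4, 6])
Five piles.

5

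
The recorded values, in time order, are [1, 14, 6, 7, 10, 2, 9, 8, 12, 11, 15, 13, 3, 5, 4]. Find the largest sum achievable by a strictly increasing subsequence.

51

Let S[i] be the best sum of a strictly increasing subsequence ending at i:
i:      1  2  3  4  5  6  7  8  9 10 11 12 13 14 15
a[i]:   1 14  6  7 10  2  9  8 12 11 15 13  3  5  4
S:      1 15  7 14 24  3 23 22 36 35 51 49  6 11 10
Maximum is 51 (e.g. 1 + 6 + 7 + 10 + 12 + 15).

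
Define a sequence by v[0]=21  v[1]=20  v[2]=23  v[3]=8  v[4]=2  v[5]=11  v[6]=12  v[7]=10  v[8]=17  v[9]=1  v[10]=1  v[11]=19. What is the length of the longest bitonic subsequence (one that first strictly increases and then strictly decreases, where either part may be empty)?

inc[i] = longest strictly increasing subsequence ending at i; dec[i] = longest strictly decreasing subsequence starting at i:
i:      0  1  2  3  4  5  6  7  8  9 10 11
v[i]:  21 20 23  8  2 11 12 10 17  1  1 19
inc:    1  1  2  1  1  2  3  2  4  1  1  5
dec:    5  4  4  3  2  3  3  2  2  1  1  1
Best peak at i=0 (value 21): inc=1, dec=5, length 1+5−1 = 5.

5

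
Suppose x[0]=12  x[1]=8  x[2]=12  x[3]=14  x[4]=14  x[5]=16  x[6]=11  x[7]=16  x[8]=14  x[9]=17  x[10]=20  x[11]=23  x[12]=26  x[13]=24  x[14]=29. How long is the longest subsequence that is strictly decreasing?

2

Let dp[i] be the longest strictly decreasing subsequence ending at i:
i:      0  1  2  3  4  5  6  7  8  9 10 11 12 13 14
x[i]:  12  8 12 14 14 16 11 16 14 17 20 23 26 24 29
dp:     1  2  1  1  1  1  2  1  2  1  1  1  1  2  1
Maximum is 2.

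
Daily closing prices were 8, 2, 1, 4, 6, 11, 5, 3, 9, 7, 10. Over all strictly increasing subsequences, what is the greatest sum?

31

Let S[i] be the best sum of a strictly increasing subsequence ending at i:
i:      1  2  3  4  5  6  7  8  9 10 11
a[i]:   8  2  1  4  6 11  5  3  9  7 10
S:      8  2  1  6 12 23 11  5 21 19 31
Maximum is 31 (e.g. 2 + 4 + 6 + 9 + 10).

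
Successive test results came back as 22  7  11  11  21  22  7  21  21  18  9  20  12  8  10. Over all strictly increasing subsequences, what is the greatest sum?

61

Let S[i] be the best sum of a strictly increasing subsequence ending at i:
i:      1  2  3  4  5  6  7  8  9 10 11 12 13 14 15
a[i]:  22  7 11 11 21 22  7 21 21 18  9 20 12  8 10
S:     22  7 18 18 39 61  7 39 39 36 16 56 30 15 26
Maximum is 61 (e.g. 7 + 11 + 21 + 22).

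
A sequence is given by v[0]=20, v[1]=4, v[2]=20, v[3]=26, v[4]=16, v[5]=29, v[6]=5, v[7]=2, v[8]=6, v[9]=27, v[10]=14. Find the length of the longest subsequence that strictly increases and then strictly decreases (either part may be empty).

6

inc[i] = longest strictly increasing subsequence ending at i; dec[i] = longest strictly decreasing subsequence starting at i:
i:      0  1  2  3  4  5  6  7  8  9 10
v[i]:  20  4 20 26 16 29  5  2  6 27 14
inc:    1  1  2  3  2  4  2  1  3  4  4
dec:    4  2  4  4  3  3  2  1  1  2  1
Best peak at i=3 (value 26): inc=3, dec=4, length 3+4−1 = 6.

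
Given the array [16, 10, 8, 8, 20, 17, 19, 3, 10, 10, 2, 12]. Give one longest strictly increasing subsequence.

16, 17, 19

Patience tails give the LIS length; then backtrack through the dp parents:
16 → extends → [16]
10 → replaces 16 → [10]
8 → replaces 10 → [8]
8 → already a tail → [8]
20 → extends → [8, 20]
17 → replaces 20 → [8, 17]
19 → extends → [8, 17, 19]
3 → replaces 8 → [3, 17, 19]
10 → replaces 17 → [3, 10, 19]
10 → already a tail → [3, 10, 19]
2 → replaces 3 → [2, 10, 19]
12 → replaces 19 → [2, 10, 12]
Length 3; one witness is 16, 17, 19.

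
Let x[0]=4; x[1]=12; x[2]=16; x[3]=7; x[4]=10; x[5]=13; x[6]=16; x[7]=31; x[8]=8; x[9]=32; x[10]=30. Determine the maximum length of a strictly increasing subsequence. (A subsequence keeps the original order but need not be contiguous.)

7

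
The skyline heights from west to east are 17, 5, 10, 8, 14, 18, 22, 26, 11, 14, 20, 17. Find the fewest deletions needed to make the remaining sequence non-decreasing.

6

Fewest deletions = n − (longest non-decreasing subsequence).
Patience tails:
17 → extends → [17]
5 → replaces 17 → [5]
10 → extends → [5, 10]
8 → replaces 10 → [5, 8]
14 → extends → [5, 8, 14]
18 → extends → [5, 8, 14, 18]
22 → extends → [5, 8, 14, 18, 22]
26 → extends → [5, 8, 14, 18, 22, 26]
11 → replaces 14 → [5, 8, 11, 18, 22, 26]
14 → replaces 18 → [5, 8, 11, 14, 22, 26]
20 → replaces 22 → [5, 8, 11, 14, 20, 26]
17 → replaces 20 → [5, 8, 11, 14, 17, 26]
Longest non-decreasing subsequence has length 6, so deletions = 12 − 6 = 6.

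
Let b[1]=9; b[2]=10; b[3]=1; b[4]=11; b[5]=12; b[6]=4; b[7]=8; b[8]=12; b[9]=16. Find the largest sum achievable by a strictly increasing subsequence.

Let S[i] be the best sum of a strictly increasing subsequence ending at i:
i:      1  2  3  4  5  6  7  8  9
b[i]:   9 10  1 11 12  4  8 12 16
S:      9 19  1 30 42  5 13 42 58
Maximum is 58 (e.g. 9 + 10 + 11 + 12 + 16).

58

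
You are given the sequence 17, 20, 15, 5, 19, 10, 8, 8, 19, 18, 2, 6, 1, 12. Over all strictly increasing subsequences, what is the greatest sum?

Let S[i] be the best sum of a strictly increasing subsequence ending at i:
i:      1  2  3  4  5  6  7  8  9 10 11 12 13 14
a[i]:  17 20 15  5 19 10  8  8 19 18  2  6  1 12
S:     17 37 15  5 36 15 13 13 36 35  2 11  1 27
Maximum is 37 (e.g. 17 + 20).

37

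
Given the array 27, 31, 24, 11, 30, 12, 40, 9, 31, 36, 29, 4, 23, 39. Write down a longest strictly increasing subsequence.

27, 30, 31, 36, 39

Patience tails give the LIS length; then backtrack through the dp parents:
27 → extends → [27]
31 → extends → [27, 31]
24 → replaces 27 → [24, 31]
11 → replaces 24 → [11, 31]
30 → replaces 31 → [11, 30]
12 → replaces 30 → [11, 12]
40 → extends → [11, 12, 40]
9 → replaces 11 → [9, 12, 40]
31 → replaces 40 → [9, 12, 31]
36 → extends → [9, 12, 31, 36]
29 → replaces 31 → [9, 12, 29, 36]
4 → replaces 9 → [4, 12, 29, 36]
23 → replaces 29 → [4, 12, 23, 36]
39 → extends → [4, 12, 23, 36, 39]
Length 5; one witness is 27, 30, 31, 36, 39.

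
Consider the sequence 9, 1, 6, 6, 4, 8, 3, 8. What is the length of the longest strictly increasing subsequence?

Track the smallest tail for each achievable length (strict):
9 → extends → [9]
1 → replaces 9 → [1]
6 → extends → [1, 6]
6 → already a tail → [1, 6]
4 → replaces 6 → [1, 4]
8 → extends → [1, 4, 8]
3 → replaces 4 → [1, 3, 8]
8 → already a tail → [1, 3, 8]
Three tails, so the longest strictly increasing subsequence has length 3 (e.g. 1, 6, 8).

3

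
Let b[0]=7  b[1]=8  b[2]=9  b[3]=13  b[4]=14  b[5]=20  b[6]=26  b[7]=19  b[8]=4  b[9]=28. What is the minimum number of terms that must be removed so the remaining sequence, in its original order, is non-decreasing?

Fewest deletions = n − (longest non-decreasing subsequence).
i:      0  1  2  3  4  5  6  7  8  9
b[i]:   7  8  9 13 14 20 26 19  4 28
dp:     1  2  3  4  5  6  7  6  1  8
max dp = 8, so deletions = 10 − 8 = 2.

2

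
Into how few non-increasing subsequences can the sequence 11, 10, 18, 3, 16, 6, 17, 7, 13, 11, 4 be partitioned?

4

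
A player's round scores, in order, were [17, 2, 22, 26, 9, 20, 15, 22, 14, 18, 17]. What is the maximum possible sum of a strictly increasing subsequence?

65

Let S[i] be the best sum of a strictly increasing subsequence ending at i:
i:      1  2  3  4  5  6  7  8  9 10 11
a[i]:  17  2 22 26  9 20 15 22 14 18 17
S:     17  2 39 65 11 37 26 59 25 44 43
Maximum is 65 (e.g. 17 + 22 + 26).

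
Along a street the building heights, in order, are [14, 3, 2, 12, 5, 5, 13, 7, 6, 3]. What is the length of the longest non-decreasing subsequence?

4

Track the smallest tail for each achievable length (allowing ties):
14 → extends → [14]
3 → replaces 14 → [3]
2 → replaces 3 → [2]
12 → extends → [2, 12]
5 → replaces 12 → [2, 5]
5 → extends → [2, 5, 5]
13 → extends → [2, 5, 5, 13]
7 → replaces 13 → [2, 5, 5, 7]
6 → replaces 7 → [2, 5, 5, 6]
3 → replaces 5 → [2, 3, 5, 6]
Four tails, so the longest non-decreasing subsequence has length 4 (e.g. 3, 5, 5, 13).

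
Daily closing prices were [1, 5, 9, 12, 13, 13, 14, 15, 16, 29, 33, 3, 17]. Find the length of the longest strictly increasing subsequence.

10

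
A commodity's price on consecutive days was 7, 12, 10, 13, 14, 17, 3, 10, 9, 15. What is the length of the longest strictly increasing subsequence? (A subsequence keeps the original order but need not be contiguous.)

Let dp[i] be the length of the longest such subsequence ending at index i:
i:      1  2  3  4  5  6  7  8  9 10
a[i]:   7 12 10 13 14 17  3 10  9 15
dp:     1  2  2  3  4  5  1  2  2  5
Maximum dp value is 5.

5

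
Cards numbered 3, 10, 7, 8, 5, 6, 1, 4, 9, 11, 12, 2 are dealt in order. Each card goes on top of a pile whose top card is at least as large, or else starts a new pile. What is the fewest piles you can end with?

6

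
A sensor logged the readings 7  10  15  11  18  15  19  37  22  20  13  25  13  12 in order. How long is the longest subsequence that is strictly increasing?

Let dp[i] be the length of the longest such subsequence ending at index i:
i:      1  2  3  4  5  6  7  8  9 10 11 12 13 14
a[i]:   7 10 15 11 18 15 19 37 22 20 13 25 13 12
dp:     1  2  3  3  4  4  5  6  6  6  4  7  4  4
Maximum dp value is 7.

7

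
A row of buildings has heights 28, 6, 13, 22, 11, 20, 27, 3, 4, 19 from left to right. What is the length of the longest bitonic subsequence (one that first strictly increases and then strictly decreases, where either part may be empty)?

5

inc[i] = longest strictly increasing subsequence ending at i; dec[i] = longest strictly decreasing subsequence starting at i:
i:      1  2  3  4  5  6  7  8  9 10
a[i]:  28  6 13 22 11 20 27  3  4 19
inc:    1  1  2  3  2  3  4  1  2  3
dec:    4  2  3  3  2  2  2  1  1  1
Best peak at i=4 (value 22): inc=3, dec=3, length 3+3−1 = 5.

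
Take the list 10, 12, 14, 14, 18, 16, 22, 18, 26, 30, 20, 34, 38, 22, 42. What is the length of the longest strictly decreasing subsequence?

2

Let dp[i] be the longest strictly decreasing subsequence ending at i:
i:      1  2  3  4  5  6  7  8  9 10 11 12 13 14 15
a[i]:  10 12 14 14 18 16 22 18 26 30 20 34 38 22 42
dp:     1  1  1  1  1  2  1  2  1  1  2  1  1  2  1
Maximum is 2.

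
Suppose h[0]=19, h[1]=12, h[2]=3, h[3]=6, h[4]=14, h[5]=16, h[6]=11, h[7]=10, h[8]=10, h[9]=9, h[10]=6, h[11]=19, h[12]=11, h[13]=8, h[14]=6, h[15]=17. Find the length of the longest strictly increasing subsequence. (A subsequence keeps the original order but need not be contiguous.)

Let dp[i] be the length of the longest such subsequence ending at index i:
i:      0  1  2  3  4  5  6  7  8  9 10 11 12 13 14 15
h[i]:  19 12  3  6 14 16 11 10 10  9  6 19 11  8  6 17
dp:     1  1  1  2  3  4  3  3  3  3  2  5  4  3  2  5
Maximum dp value is 5.

5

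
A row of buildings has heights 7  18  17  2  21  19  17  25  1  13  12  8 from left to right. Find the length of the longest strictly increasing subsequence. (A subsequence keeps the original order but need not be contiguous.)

4

Track the smallest tail for each achievable length (strict):
7 → extends → [7]
18 → extends → [7, 18]
17 → replaces 18 → [7, 17]
2 → replaces 7 → [2, 17]
21 → extends → [2, 17, 21]
19 → replaces 21 → [2, 17, 19]
17 → already a tail → [2, 17, 19]
25 → extends → [2, 17, 19, 25]
1 → replaces 2 → [1, 17, 19, 25]
13 → replaces 17 → [1, 13, 19, 25]
12 → replaces 13 → [1, 12, 19, 25]
8 → replaces 12 → [1, 8, 19, 25]
Four tails, so the longest strictly increasing subsequence has length 4 (e.g. 7, 18, 21, 25).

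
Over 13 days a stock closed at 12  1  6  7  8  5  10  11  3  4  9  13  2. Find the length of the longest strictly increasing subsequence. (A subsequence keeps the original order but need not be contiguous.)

7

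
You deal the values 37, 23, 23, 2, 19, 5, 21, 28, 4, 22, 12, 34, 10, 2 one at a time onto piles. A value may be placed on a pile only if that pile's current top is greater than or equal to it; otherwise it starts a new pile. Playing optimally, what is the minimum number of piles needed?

5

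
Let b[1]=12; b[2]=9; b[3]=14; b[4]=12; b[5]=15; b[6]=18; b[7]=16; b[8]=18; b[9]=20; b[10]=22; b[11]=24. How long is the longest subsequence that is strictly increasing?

8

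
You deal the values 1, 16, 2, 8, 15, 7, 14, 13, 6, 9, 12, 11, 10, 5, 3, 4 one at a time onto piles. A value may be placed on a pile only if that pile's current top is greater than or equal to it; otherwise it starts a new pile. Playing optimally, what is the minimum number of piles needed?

Place each on the leftmost legal pile:
1 → new pile 1 (tops now [1])
16 → new pile 2 (tops now [1, 16])
2 → pile 2 (tops now [1, 2])
8 → new pile 3 (tops now [1, 2, 8])
15 → new pile 4 (tops now [1, 2, 8, 15])
7 → pile 3 (tops now [1, 2, 7, 15])
14 → pile 4 (tops now [1, 2, 7, 14])
13 → pile 4 (tops now [1, 2, 7, 13])
6 → pile 3 (tops now [1, 2, 6, 13])
9 → pile 4 (tops now [1, 2, 6, 9])
12 → new pile 5 (tops now [1, 2, 6, 9, 12])
11 → pile 5 (tops now [1, 2, 6, 9, 11])
10 → pile 5 (tops now [1, 2, 6, 9, 10])
5 → pile 3 (tops now [1, 2, 5, 9, 10])
3 → pile 3 (tops now [1, 2, 3, 9, 10])
4 → pile 4 (tops now [1, 2, 3, 4, 10])
Five piles.

5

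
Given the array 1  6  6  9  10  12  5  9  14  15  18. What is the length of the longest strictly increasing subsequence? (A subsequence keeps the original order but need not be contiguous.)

Let dp[i] be the length of the longest such subsequence ending at index i:
i:      1  2  3  4  5  6  7  8  9 10 11
a[i]:   1  6  6  9 10 12  5  9 14 15 18
dp:     1  2  2  3  4  5  2  3  6  7  8
Maximum dp value is 8.

8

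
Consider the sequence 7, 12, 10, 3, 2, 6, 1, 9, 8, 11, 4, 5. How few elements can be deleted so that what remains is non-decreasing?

Fewest deletions = n − (longest non-decreasing subsequence).
Patience tails:
7 → extends → [7]
12 → extends → [7, 12]
10 → replaces 12 → [7, 10]
3 → replaces 7 → [3, 10]
2 → replaces 3 → [2, 10]
6 → replaces 10 → [2, 6]
1 → replaces 2 → [1, 6]
9 → extends → [1, 6, 9]
8 → replaces 9 → [1, 6, 8]
11 → extends → [1, 6, 8, 11]
4 → replaces 6 → [1, 4, 8, 11]
5 → replaces 8 → [1, 4, 5, 11]
Longest non-decreasing subsequence has length 4, so deletions = 12 − 4 = 8.

8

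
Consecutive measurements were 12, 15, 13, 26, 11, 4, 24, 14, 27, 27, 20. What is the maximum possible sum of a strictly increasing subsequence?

80

Let S[i] be the best sum of a strictly increasing subsequence ending at i:
i:      1  2  3  4  5  6  7  8  9 10 11
a[i]:  12 15 13 26 11  4 24 14 27 27 20
S:     12 27 25 53 11  4 51 39 80 80 59
Maximum is 80 (e.g. 12 + 15 + 26 + 27).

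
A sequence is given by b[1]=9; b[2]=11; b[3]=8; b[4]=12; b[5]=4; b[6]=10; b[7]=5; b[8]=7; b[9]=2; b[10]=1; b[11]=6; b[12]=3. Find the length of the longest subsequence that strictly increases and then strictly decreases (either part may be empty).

7

inc[i] = longest strictly increasing subsequence ending at i; dec[i] = longest strictly decreasing subsequence starting at i:
i:      1  2  3  4  5  6  7  8  9 10 11 12
b[i]:   9 11  8 12  4 10  5  7  2  1  6  3
inc:    1  2  1  3  1  2  2  3  1  1  3  2
dec:    5  5  4  5  3  4  3  3  2  1  2  1
Best peak at i=4 (value 12): inc=3, dec=5, length 3+5−1 = 7.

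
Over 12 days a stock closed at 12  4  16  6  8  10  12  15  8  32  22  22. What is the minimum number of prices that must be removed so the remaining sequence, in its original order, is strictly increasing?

Fewest deletions = n − (longest strictly increasing subsequence).
i:      1  2  3  4  5  6  7  8  9 10 11 12
a[i]:  12  4 16  6  8 10 12 15  8 32 22 22
dp:     1  1  2  2  3  4  5  6  3  7  7  7
max dp = 7, so deletions = 12 − 7 = 5.

5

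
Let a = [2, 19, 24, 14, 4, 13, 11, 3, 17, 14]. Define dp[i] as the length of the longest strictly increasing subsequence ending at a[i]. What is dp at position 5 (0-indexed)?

3

dp[i] = 1 + max{dp[j] : j<i, a[j]<a[i]} (or 1 if no such j):
i:      0  1  2  3  4  5  6  7  8  9
a[i]:   2 19 24 14  4 13 11  3 17 14
dp:     1  2  3  2  2  3  3  2  4  4
At index 5 the value is 3.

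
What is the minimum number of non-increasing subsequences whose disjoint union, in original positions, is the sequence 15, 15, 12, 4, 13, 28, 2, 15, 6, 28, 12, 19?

4

Place each on the leftmost legal pile:
15 → new pile 1 (tops now [15])
15 → pile 1 (tops now [15])
12 → pile 1 (tops now [12])
4 → pile 1 (tops now [4])
13 → new pile 2 (tops now [4, 13])
28 → new pile 3 (tops now [4, 13, 28])
2 → pile 1 (tops now [2, 13, 28])
15 → pile 3 (tops now [2, 13, 15])
6 → pile 2 (tops now [2, 6, 15])
28 → new pile 4 (tops now [2, 6, 15, 28])
12 → pile 3 (tops now [2, 6, 12, 28])
19 → pile 4 (tops now [2, 6, 12, 19])
Four piles.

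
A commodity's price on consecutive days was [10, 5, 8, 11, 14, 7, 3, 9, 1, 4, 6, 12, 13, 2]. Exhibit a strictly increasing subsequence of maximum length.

5, 8, 11, 12, 13

Patience tails give the LIS length; then backtrack through the dp parents:
10 → extends → [10]
5 → replaces 10 → [5]
8 → extends → [5, 8]
11 → extends → [5, 8, 11]
14 → extends → [5, 8, 11, 14]
7 → replaces 8 → [5, 7, 11, 14]
3 → replaces 5 → [3, 7, 11, 14]
9 → replaces 11 → [3, 7, 9, 14]
1 → replaces 3 → [1, 7, 9, 14]
4 → replaces 7 → [1, 4, 9, 14]
6 → replaces 9 → [1, 4, 6, 14]
12 → replaces 14 → [1, 4, 6, 12]
13 → extends → [1, 4, 6, 12, 13]
2 → replaces 4 → [1, 2, 6, 12, 13]
Length 5; one witness is 5, 8, 11, 12, 13.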